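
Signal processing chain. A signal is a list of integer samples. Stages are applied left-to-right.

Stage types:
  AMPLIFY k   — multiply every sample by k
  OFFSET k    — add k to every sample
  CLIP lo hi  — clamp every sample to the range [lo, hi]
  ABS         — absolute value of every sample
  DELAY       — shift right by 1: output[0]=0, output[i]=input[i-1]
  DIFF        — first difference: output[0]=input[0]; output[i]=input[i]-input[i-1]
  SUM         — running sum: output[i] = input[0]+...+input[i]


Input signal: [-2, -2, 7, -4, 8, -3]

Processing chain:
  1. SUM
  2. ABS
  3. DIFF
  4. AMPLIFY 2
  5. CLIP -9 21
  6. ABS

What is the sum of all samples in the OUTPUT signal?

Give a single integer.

Answer: 32

Derivation:
Input: [-2, -2, 7, -4, 8, -3]
Stage 1 (SUM): sum[0..0]=-2, sum[0..1]=-4, sum[0..2]=3, sum[0..3]=-1, sum[0..4]=7, sum[0..5]=4 -> [-2, -4, 3, -1, 7, 4]
Stage 2 (ABS): |-2|=2, |-4|=4, |3|=3, |-1|=1, |7|=7, |4|=4 -> [2, 4, 3, 1, 7, 4]
Stage 3 (DIFF): s[0]=2, 4-2=2, 3-4=-1, 1-3=-2, 7-1=6, 4-7=-3 -> [2, 2, -1, -2, 6, -3]
Stage 4 (AMPLIFY 2): 2*2=4, 2*2=4, -1*2=-2, -2*2=-4, 6*2=12, -3*2=-6 -> [4, 4, -2, -4, 12, -6]
Stage 5 (CLIP -9 21): clip(4,-9,21)=4, clip(4,-9,21)=4, clip(-2,-9,21)=-2, clip(-4,-9,21)=-4, clip(12,-9,21)=12, clip(-6,-9,21)=-6 -> [4, 4, -2, -4, 12, -6]
Stage 6 (ABS): |4|=4, |4|=4, |-2|=2, |-4|=4, |12|=12, |-6|=6 -> [4, 4, 2, 4, 12, 6]
Output sum: 32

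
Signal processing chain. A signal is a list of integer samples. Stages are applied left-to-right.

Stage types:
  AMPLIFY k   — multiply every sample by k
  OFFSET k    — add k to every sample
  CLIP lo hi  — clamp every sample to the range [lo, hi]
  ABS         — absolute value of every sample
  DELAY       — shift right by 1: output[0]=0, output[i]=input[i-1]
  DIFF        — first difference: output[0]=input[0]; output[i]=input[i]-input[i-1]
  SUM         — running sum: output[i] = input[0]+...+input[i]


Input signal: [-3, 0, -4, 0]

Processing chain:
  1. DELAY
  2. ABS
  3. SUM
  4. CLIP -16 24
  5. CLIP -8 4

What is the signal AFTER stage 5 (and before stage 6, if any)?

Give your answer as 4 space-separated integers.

Answer: 0 3 3 4

Derivation:
Input: [-3, 0, -4, 0]
Stage 1 (DELAY): [0, -3, 0, -4] = [0, -3, 0, -4] -> [0, -3, 0, -4]
Stage 2 (ABS): |0|=0, |-3|=3, |0|=0, |-4|=4 -> [0, 3, 0, 4]
Stage 3 (SUM): sum[0..0]=0, sum[0..1]=3, sum[0..2]=3, sum[0..3]=7 -> [0, 3, 3, 7]
Stage 4 (CLIP -16 24): clip(0,-16,24)=0, clip(3,-16,24)=3, clip(3,-16,24)=3, clip(7,-16,24)=7 -> [0, 3, 3, 7]
Stage 5 (CLIP -8 4): clip(0,-8,4)=0, clip(3,-8,4)=3, clip(3,-8,4)=3, clip(7,-8,4)=4 -> [0, 3, 3, 4]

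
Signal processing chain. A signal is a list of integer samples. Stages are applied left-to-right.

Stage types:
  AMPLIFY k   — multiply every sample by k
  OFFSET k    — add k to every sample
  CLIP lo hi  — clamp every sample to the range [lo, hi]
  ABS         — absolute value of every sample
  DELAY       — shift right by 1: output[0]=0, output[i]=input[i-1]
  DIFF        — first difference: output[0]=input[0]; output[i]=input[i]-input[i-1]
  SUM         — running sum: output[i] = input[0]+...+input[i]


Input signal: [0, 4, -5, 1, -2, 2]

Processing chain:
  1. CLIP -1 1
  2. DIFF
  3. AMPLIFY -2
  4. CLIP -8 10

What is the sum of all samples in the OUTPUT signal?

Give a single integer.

Input: [0, 4, -5, 1, -2, 2]
Stage 1 (CLIP -1 1): clip(0,-1,1)=0, clip(4,-1,1)=1, clip(-5,-1,1)=-1, clip(1,-1,1)=1, clip(-2,-1,1)=-1, clip(2,-1,1)=1 -> [0, 1, -1, 1, -1, 1]
Stage 2 (DIFF): s[0]=0, 1-0=1, -1-1=-2, 1--1=2, -1-1=-2, 1--1=2 -> [0, 1, -2, 2, -2, 2]
Stage 3 (AMPLIFY -2): 0*-2=0, 1*-2=-2, -2*-2=4, 2*-2=-4, -2*-2=4, 2*-2=-4 -> [0, -2, 4, -4, 4, -4]
Stage 4 (CLIP -8 10): clip(0,-8,10)=0, clip(-2,-8,10)=-2, clip(4,-8,10)=4, clip(-4,-8,10)=-4, clip(4,-8,10)=4, clip(-4,-8,10)=-4 -> [0, -2, 4, -4, 4, -4]
Output sum: -2

Answer: -2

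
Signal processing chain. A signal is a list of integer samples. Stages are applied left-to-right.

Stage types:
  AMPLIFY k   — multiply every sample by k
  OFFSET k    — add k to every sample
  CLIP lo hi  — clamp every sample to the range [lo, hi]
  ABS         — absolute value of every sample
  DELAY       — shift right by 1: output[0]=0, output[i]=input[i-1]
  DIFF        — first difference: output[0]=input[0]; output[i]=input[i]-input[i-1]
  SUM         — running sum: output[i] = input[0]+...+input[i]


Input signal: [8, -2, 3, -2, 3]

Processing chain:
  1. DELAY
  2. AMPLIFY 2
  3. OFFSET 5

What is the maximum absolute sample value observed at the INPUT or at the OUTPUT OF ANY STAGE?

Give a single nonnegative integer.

Answer: 21

Derivation:
Input: [8, -2, 3, -2, 3] (max |s|=8)
Stage 1 (DELAY): [0, 8, -2, 3, -2] = [0, 8, -2, 3, -2] -> [0, 8, -2, 3, -2] (max |s|=8)
Stage 2 (AMPLIFY 2): 0*2=0, 8*2=16, -2*2=-4, 3*2=6, -2*2=-4 -> [0, 16, -4, 6, -4] (max |s|=16)
Stage 3 (OFFSET 5): 0+5=5, 16+5=21, -4+5=1, 6+5=11, -4+5=1 -> [5, 21, 1, 11, 1] (max |s|=21)
Overall max amplitude: 21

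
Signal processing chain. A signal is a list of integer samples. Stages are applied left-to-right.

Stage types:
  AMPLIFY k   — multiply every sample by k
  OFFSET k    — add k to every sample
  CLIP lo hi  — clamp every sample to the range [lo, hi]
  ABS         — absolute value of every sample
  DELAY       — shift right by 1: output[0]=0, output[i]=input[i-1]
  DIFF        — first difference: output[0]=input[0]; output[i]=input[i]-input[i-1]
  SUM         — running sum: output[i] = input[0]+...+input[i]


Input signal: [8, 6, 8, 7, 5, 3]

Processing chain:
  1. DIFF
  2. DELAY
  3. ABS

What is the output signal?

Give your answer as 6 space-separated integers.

Input: [8, 6, 8, 7, 5, 3]
Stage 1 (DIFF): s[0]=8, 6-8=-2, 8-6=2, 7-8=-1, 5-7=-2, 3-5=-2 -> [8, -2, 2, -1, -2, -2]
Stage 2 (DELAY): [0, 8, -2, 2, -1, -2] = [0, 8, -2, 2, -1, -2] -> [0, 8, -2, 2, -1, -2]
Stage 3 (ABS): |0|=0, |8|=8, |-2|=2, |2|=2, |-1|=1, |-2|=2 -> [0, 8, 2, 2, 1, 2]

Answer: 0 8 2 2 1 2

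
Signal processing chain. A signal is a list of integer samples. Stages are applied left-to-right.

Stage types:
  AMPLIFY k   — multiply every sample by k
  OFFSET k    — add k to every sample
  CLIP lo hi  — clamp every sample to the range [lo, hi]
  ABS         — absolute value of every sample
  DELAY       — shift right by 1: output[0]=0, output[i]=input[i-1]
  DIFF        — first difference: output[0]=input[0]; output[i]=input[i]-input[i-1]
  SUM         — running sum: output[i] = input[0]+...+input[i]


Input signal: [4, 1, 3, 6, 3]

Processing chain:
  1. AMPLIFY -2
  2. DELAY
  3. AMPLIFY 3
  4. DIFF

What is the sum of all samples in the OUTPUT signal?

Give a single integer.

Answer: -36

Derivation:
Input: [4, 1, 3, 6, 3]
Stage 1 (AMPLIFY -2): 4*-2=-8, 1*-2=-2, 3*-2=-6, 6*-2=-12, 3*-2=-6 -> [-8, -2, -6, -12, -6]
Stage 2 (DELAY): [0, -8, -2, -6, -12] = [0, -8, -2, -6, -12] -> [0, -8, -2, -6, -12]
Stage 3 (AMPLIFY 3): 0*3=0, -8*3=-24, -2*3=-6, -6*3=-18, -12*3=-36 -> [0, -24, -6, -18, -36]
Stage 4 (DIFF): s[0]=0, -24-0=-24, -6--24=18, -18--6=-12, -36--18=-18 -> [0, -24, 18, -12, -18]
Output sum: -36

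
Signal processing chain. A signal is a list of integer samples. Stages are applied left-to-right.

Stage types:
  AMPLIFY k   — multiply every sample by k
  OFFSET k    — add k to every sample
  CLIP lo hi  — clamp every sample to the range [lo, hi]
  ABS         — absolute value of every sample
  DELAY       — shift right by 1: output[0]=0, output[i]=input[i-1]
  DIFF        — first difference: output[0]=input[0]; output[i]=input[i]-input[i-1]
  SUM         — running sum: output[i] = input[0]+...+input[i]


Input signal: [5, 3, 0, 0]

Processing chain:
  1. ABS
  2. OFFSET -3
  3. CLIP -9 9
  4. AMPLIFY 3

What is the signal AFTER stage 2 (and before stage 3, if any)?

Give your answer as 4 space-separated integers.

Answer: 2 0 -3 -3

Derivation:
Input: [5, 3, 0, 0]
Stage 1 (ABS): |5|=5, |3|=3, |0|=0, |0|=0 -> [5, 3, 0, 0]
Stage 2 (OFFSET -3): 5+-3=2, 3+-3=0, 0+-3=-3, 0+-3=-3 -> [2, 0, -3, -3]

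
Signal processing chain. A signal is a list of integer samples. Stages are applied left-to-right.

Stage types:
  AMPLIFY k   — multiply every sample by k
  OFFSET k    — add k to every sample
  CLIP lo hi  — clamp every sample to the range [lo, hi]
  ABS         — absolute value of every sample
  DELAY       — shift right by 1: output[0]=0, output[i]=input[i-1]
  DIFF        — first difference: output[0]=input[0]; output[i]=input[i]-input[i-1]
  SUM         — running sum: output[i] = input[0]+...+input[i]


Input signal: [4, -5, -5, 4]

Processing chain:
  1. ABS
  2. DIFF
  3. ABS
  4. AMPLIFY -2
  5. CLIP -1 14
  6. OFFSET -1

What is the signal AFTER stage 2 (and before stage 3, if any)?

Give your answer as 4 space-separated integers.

Input: [4, -5, -5, 4]
Stage 1 (ABS): |4|=4, |-5|=5, |-5|=5, |4|=4 -> [4, 5, 5, 4]
Stage 2 (DIFF): s[0]=4, 5-4=1, 5-5=0, 4-5=-1 -> [4, 1, 0, -1]

Answer: 4 1 0 -1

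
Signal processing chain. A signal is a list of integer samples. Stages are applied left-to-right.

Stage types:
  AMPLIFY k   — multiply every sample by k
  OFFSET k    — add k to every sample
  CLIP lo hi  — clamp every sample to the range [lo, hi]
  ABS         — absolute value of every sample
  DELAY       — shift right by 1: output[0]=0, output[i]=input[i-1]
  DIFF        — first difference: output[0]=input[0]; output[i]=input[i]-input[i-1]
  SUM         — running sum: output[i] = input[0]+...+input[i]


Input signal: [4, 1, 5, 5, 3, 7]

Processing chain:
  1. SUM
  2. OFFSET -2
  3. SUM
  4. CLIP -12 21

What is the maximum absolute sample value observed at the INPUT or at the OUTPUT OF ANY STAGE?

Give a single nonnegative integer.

Answer: 65

Derivation:
Input: [4, 1, 5, 5, 3, 7] (max |s|=7)
Stage 1 (SUM): sum[0..0]=4, sum[0..1]=5, sum[0..2]=10, sum[0..3]=15, sum[0..4]=18, sum[0..5]=25 -> [4, 5, 10, 15, 18, 25] (max |s|=25)
Stage 2 (OFFSET -2): 4+-2=2, 5+-2=3, 10+-2=8, 15+-2=13, 18+-2=16, 25+-2=23 -> [2, 3, 8, 13, 16, 23] (max |s|=23)
Stage 3 (SUM): sum[0..0]=2, sum[0..1]=5, sum[0..2]=13, sum[0..3]=26, sum[0..4]=42, sum[0..5]=65 -> [2, 5, 13, 26, 42, 65] (max |s|=65)
Stage 4 (CLIP -12 21): clip(2,-12,21)=2, clip(5,-12,21)=5, clip(13,-12,21)=13, clip(26,-12,21)=21, clip(42,-12,21)=21, clip(65,-12,21)=21 -> [2, 5, 13, 21, 21, 21] (max |s|=21)
Overall max amplitude: 65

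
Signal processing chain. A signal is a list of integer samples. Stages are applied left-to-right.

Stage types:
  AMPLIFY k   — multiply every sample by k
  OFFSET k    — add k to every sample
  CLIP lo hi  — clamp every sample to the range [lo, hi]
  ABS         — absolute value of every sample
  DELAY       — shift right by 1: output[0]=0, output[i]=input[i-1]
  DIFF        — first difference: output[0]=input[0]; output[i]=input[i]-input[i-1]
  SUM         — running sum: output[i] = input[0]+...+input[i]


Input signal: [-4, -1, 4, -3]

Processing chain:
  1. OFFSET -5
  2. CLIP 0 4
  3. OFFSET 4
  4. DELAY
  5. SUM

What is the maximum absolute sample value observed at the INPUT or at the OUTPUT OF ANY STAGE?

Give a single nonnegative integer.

Answer: 12

Derivation:
Input: [-4, -1, 4, -3] (max |s|=4)
Stage 1 (OFFSET -5): -4+-5=-9, -1+-5=-6, 4+-5=-1, -3+-5=-8 -> [-9, -6, -1, -8] (max |s|=9)
Stage 2 (CLIP 0 4): clip(-9,0,4)=0, clip(-6,0,4)=0, clip(-1,0,4)=0, clip(-8,0,4)=0 -> [0, 0, 0, 0] (max |s|=0)
Stage 3 (OFFSET 4): 0+4=4, 0+4=4, 0+4=4, 0+4=4 -> [4, 4, 4, 4] (max |s|=4)
Stage 4 (DELAY): [0, 4, 4, 4] = [0, 4, 4, 4] -> [0, 4, 4, 4] (max |s|=4)
Stage 5 (SUM): sum[0..0]=0, sum[0..1]=4, sum[0..2]=8, sum[0..3]=12 -> [0, 4, 8, 12] (max |s|=12)
Overall max amplitude: 12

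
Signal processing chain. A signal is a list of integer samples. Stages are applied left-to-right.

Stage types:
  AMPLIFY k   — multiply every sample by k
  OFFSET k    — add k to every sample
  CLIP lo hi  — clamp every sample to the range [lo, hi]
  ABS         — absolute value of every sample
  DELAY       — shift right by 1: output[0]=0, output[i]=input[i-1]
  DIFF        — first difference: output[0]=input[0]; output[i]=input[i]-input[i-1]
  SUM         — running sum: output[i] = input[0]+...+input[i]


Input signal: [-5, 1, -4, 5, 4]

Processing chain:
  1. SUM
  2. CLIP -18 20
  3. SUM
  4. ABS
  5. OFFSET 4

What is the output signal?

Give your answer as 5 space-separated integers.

Input: [-5, 1, -4, 5, 4]
Stage 1 (SUM): sum[0..0]=-5, sum[0..1]=-4, sum[0..2]=-8, sum[0..3]=-3, sum[0..4]=1 -> [-5, -4, -8, -3, 1]
Stage 2 (CLIP -18 20): clip(-5,-18,20)=-5, clip(-4,-18,20)=-4, clip(-8,-18,20)=-8, clip(-3,-18,20)=-3, clip(1,-18,20)=1 -> [-5, -4, -8, -3, 1]
Stage 3 (SUM): sum[0..0]=-5, sum[0..1]=-9, sum[0..2]=-17, sum[0..3]=-20, sum[0..4]=-19 -> [-5, -9, -17, -20, -19]
Stage 4 (ABS): |-5|=5, |-9|=9, |-17|=17, |-20|=20, |-19|=19 -> [5, 9, 17, 20, 19]
Stage 5 (OFFSET 4): 5+4=9, 9+4=13, 17+4=21, 20+4=24, 19+4=23 -> [9, 13, 21, 24, 23]

Answer: 9 13 21 24 23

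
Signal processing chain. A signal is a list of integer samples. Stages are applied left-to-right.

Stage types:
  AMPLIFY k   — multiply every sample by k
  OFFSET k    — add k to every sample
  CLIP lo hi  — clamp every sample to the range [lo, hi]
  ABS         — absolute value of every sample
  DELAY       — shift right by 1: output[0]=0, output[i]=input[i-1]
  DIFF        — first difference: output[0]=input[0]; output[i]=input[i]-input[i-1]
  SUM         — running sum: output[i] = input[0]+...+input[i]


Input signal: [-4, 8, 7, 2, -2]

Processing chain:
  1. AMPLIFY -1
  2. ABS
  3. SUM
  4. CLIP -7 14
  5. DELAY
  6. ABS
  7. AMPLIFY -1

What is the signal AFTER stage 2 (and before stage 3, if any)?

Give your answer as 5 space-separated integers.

Answer: 4 8 7 2 2

Derivation:
Input: [-4, 8, 7, 2, -2]
Stage 1 (AMPLIFY -1): -4*-1=4, 8*-1=-8, 7*-1=-7, 2*-1=-2, -2*-1=2 -> [4, -8, -7, -2, 2]
Stage 2 (ABS): |4|=4, |-8|=8, |-7|=7, |-2|=2, |2|=2 -> [4, 8, 7, 2, 2]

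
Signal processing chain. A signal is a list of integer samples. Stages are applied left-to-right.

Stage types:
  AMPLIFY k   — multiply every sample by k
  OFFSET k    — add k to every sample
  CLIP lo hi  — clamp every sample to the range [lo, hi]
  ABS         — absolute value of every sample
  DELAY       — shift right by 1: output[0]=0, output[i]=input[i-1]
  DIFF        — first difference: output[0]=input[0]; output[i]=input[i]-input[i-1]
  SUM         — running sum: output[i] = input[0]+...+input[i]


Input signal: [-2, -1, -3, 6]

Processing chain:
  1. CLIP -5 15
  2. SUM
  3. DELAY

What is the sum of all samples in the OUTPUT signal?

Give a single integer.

Answer: -11

Derivation:
Input: [-2, -1, -3, 6]
Stage 1 (CLIP -5 15): clip(-2,-5,15)=-2, clip(-1,-5,15)=-1, clip(-3,-5,15)=-3, clip(6,-5,15)=6 -> [-2, -1, -3, 6]
Stage 2 (SUM): sum[0..0]=-2, sum[0..1]=-3, sum[0..2]=-6, sum[0..3]=0 -> [-2, -3, -6, 0]
Stage 3 (DELAY): [0, -2, -3, -6] = [0, -2, -3, -6] -> [0, -2, -3, -6]
Output sum: -11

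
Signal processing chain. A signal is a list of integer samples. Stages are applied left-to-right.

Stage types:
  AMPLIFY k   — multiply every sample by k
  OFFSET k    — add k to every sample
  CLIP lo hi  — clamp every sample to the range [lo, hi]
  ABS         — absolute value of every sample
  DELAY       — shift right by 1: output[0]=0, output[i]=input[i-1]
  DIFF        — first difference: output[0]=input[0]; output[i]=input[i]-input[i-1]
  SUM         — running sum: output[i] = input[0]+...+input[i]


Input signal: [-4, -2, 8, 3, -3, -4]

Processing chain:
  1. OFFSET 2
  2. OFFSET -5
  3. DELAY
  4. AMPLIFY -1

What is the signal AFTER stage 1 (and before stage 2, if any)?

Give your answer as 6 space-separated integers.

Input: [-4, -2, 8, 3, -3, -4]
Stage 1 (OFFSET 2): -4+2=-2, -2+2=0, 8+2=10, 3+2=5, -3+2=-1, -4+2=-2 -> [-2, 0, 10, 5, -1, -2]

Answer: -2 0 10 5 -1 -2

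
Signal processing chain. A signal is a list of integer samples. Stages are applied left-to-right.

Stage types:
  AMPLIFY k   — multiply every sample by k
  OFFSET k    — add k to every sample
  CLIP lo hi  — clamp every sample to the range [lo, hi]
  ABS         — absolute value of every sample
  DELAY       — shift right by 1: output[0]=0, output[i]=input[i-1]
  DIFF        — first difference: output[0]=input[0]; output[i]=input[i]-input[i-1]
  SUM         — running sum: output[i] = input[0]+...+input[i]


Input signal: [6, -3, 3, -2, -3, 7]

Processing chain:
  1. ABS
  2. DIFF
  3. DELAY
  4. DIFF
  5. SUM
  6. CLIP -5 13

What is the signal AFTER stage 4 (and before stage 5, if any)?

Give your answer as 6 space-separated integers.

Answer: 0 6 -9 3 -1 2

Derivation:
Input: [6, -3, 3, -2, -3, 7]
Stage 1 (ABS): |6|=6, |-3|=3, |3|=3, |-2|=2, |-3|=3, |7|=7 -> [6, 3, 3, 2, 3, 7]
Stage 2 (DIFF): s[0]=6, 3-6=-3, 3-3=0, 2-3=-1, 3-2=1, 7-3=4 -> [6, -3, 0, -1, 1, 4]
Stage 3 (DELAY): [0, 6, -3, 0, -1, 1] = [0, 6, -3, 0, -1, 1] -> [0, 6, -3, 0, -1, 1]
Stage 4 (DIFF): s[0]=0, 6-0=6, -3-6=-9, 0--3=3, -1-0=-1, 1--1=2 -> [0, 6, -9, 3, -1, 2]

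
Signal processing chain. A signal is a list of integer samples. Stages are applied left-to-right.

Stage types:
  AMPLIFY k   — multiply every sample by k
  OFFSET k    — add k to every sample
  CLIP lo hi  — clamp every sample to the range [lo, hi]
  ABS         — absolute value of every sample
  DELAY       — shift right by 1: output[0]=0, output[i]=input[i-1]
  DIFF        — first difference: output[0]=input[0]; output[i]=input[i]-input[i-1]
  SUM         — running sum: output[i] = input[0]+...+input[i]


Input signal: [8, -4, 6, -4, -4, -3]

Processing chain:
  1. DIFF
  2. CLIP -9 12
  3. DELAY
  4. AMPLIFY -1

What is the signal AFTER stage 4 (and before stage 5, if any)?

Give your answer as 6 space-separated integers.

Answer: 0 -8 9 -10 9 0

Derivation:
Input: [8, -4, 6, -4, -4, -3]
Stage 1 (DIFF): s[0]=8, -4-8=-12, 6--4=10, -4-6=-10, -4--4=0, -3--4=1 -> [8, -12, 10, -10, 0, 1]
Stage 2 (CLIP -9 12): clip(8,-9,12)=8, clip(-12,-9,12)=-9, clip(10,-9,12)=10, clip(-10,-9,12)=-9, clip(0,-9,12)=0, clip(1,-9,12)=1 -> [8, -9, 10, -9, 0, 1]
Stage 3 (DELAY): [0, 8, -9, 10, -9, 0] = [0, 8, -9, 10, -9, 0] -> [0, 8, -9, 10, -9, 0]
Stage 4 (AMPLIFY -1): 0*-1=0, 8*-1=-8, -9*-1=9, 10*-1=-10, -9*-1=9, 0*-1=0 -> [0, -8, 9, -10, 9, 0]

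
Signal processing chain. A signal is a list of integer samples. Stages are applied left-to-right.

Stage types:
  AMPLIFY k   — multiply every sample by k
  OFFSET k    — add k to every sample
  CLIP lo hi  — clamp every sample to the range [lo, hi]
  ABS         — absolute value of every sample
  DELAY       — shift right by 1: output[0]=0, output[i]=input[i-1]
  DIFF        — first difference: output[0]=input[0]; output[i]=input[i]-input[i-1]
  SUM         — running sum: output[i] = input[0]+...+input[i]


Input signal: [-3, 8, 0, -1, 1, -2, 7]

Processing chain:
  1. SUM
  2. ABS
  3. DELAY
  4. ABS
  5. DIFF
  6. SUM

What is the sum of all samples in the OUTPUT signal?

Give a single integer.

Answer: 25

Derivation:
Input: [-3, 8, 0, -1, 1, -2, 7]
Stage 1 (SUM): sum[0..0]=-3, sum[0..1]=5, sum[0..2]=5, sum[0..3]=4, sum[0..4]=5, sum[0..5]=3, sum[0..6]=10 -> [-3, 5, 5, 4, 5, 3, 10]
Stage 2 (ABS): |-3|=3, |5|=5, |5|=5, |4|=4, |5|=5, |3|=3, |10|=10 -> [3, 5, 5, 4, 5, 3, 10]
Stage 3 (DELAY): [0, 3, 5, 5, 4, 5, 3] = [0, 3, 5, 5, 4, 5, 3] -> [0, 3, 5, 5, 4, 5, 3]
Stage 4 (ABS): |0|=0, |3|=3, |5|=5, |5|=5, |4|=4, |5|=5, |3|=3 -> [0, 3, 5, 5, 4, 5, 3]
Stage 5 (DIFF): s[0]=0, 3-0=3, 5-3=2, 5-5=0, 4-5=-1, 5-4=1, 3-5=-2 -> [0, 3, 2, 0, -1, 1, -2]
Stage 6 (SUM): sum[0..0]=0, sum[0..1]=3, sum[0..2]=5, sum[0..3]=5, sum[0..4]=4, sum[0..5]=5, sum[0..6]=3 -> [0, 3, 5, 5, 4, 5, 3]
Output sum: 25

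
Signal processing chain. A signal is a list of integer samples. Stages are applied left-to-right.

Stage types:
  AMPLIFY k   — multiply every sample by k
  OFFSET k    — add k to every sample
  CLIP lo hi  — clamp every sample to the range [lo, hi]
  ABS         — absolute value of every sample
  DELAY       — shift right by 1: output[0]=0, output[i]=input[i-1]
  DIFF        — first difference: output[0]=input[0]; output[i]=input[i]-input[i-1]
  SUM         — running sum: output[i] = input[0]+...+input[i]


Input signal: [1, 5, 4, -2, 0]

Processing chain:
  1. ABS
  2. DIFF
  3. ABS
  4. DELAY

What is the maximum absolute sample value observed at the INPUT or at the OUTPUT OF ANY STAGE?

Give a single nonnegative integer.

Input: [1, 5, 4, -2, 0] (max |s|=5)
Stage 1 (ABS): |1|=1, |5|=5, |4|=4, |-2|=2, |0|=0 -> [1, 5, 4, 2, 0] (max |s|=5)
Stage 2 (DIFF): s[0]=1, 5-1=4, 4-5=-1, 2-4=-2, 0-2=-2 -> [1, 4, -1, -2, -2] (max |s|=4)
Stage 3 (ABS): |1|=1, |4|=4, |-1|=1, |-2|=2, |-2|=2 -> [1, 4, 1, 2, 2] (max |s|=4)
Stage 4 (DELAY): [0, 1, 4, 1, 2] = [0, 1, 4, 1, 2] -> [0, 1, 4, 1, 2] (max |s|=4)
Overall max amplitude: 5

Answer: 5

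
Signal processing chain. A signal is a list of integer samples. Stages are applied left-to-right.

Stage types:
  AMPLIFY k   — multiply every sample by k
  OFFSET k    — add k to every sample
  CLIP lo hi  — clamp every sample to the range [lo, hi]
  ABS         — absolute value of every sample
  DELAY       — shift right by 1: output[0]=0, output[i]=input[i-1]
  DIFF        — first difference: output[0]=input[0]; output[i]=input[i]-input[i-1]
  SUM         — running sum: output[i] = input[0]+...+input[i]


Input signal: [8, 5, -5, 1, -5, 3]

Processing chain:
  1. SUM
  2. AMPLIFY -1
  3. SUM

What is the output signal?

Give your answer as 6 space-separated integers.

Input: [8, 5, -5, 1, -5, 3]
Stage 1 (SUM): sum[0..0]=8, sum[0..1]=13, sum[0..2]=8, sum[0..3]=9, sum[0..4]=4, sum[0..5]=7 -> [8, 13, 8, 9, 4, 7]
Stage 2 (AMPLIFY -1): 8*-1=-8, 13*-1=-13, 8*-1=-8, 9*-1=-9, 4*-1=-4, 7*-1=-7 -> [-8, -13, -8, -9, -4, -7]
Stage 3 (SUM): sum[0..0]=-8, sum[0..1]=-21, sum[0..2]=-29, sum[0..3]=-38, sum[0..4]=-42, sum[0..5]=-49 -> [-8, -21, -29, -38, -42, -49]

Answer: -8 -21 -29 -38 -42 -49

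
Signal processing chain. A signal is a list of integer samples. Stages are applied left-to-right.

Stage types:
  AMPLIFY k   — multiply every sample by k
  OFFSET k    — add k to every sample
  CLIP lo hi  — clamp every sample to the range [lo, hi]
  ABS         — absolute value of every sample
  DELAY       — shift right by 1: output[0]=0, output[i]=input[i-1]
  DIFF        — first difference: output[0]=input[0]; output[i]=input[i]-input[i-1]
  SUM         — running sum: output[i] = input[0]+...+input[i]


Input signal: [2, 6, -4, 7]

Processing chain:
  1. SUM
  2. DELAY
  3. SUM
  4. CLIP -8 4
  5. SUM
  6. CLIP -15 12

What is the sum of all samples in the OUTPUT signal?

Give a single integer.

Answer: 18

Derivation:
Input: [2, 6, -4, 7]
Stage 1 (SUM): sum[0..0]=2, sum[0..1]=8, sum[0..2]=4, sum[0..3]=11 -> [2, 8, 4, 11]
Stage 2 (DELAY): [0, 2, 8, 4] = [0, 2, 8, 4] -> [0, 2, 8, 4]
Stage 3 (SUM): sum[0..0]=0, sum[0..1]=2, sum[0..2]=10, sum[0..3]=14 -> [0, 2, 10, 14]
Stage 4 (CLIP -8 4): clip(0,-8,4)=0, clip(2,-8,4)=2, clip(10,-8,4)=4, clip(14,-8,4)=4 -> [0, 2, 4, 4]
Stage 5 (SUM): sum[0..0]=0, sum[0..1]=2, sum[0..2]=6, sum[0..3]=10 -> [0, 2, 6, 10]
Stage 6 (CLIP -15 12): clip(0,-15,12)=0, clip(2,-15,12)=2, clip(6,-15,12)=6, clip(10,-15,12)=10 -> [0, 2, 6, 10]
Output sum: 18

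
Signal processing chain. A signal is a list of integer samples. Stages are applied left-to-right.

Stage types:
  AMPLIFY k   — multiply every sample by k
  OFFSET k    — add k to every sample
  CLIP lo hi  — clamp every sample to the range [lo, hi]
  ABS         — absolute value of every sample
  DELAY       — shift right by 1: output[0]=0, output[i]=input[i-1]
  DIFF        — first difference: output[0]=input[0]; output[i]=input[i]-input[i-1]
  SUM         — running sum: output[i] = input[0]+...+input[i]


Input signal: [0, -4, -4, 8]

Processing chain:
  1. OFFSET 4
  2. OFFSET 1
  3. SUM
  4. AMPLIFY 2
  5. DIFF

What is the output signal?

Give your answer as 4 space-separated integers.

Answer: 10 2 2 26

Derivation:
Input: [0, -4, -4, 8]
Stage 1 (OFFSET 4): 0+4=4, -4+4=0, -4+4=0, 8+4=12 -> [4, 0, 0, 12]
Stage 2 (OFFSET 1): 4+1=5, 0+1=1, 0+1=1, 12+1=13 -> [5, 1, 1, 13]
Stage 3 (SUM): sum[0..0]=5, sum[0..1]=6, sum[0..2]=7, sum[0..3]=20 -> [5, 6, 7, 20]
Stage 4 (AMPLIFY 2): 5*2=10, 6*2=12, 7*2=14, 20*2=40 -> [10, 12, 14, 40]
Stage 5 (DIFF): s[0]=10, 12-10=2, 14-12=2, 40-14=26 -> [10, 2, 2, 26]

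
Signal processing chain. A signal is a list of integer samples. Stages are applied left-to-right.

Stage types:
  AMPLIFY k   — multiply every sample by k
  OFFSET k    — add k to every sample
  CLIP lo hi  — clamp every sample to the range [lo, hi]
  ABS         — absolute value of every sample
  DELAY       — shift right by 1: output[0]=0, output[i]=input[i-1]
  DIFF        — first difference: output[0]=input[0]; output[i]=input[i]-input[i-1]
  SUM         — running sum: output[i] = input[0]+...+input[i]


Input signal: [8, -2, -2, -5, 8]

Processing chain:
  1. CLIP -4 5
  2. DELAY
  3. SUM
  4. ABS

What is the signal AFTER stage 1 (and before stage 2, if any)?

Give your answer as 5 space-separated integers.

Answer: 5 -2 -2 -4 5

Derivation:
Input: [8, -2, -2, -5, 8]
Stage 1 (CLIP -4 5): clip(8,-4,5)=5, clip(-2,-4,5)=-2, clip(-2,-4,5)=-2, clip(-5,-4,5)=-4, clip(8,-4,5)=5 -> [5, -2, -2, -4, 5]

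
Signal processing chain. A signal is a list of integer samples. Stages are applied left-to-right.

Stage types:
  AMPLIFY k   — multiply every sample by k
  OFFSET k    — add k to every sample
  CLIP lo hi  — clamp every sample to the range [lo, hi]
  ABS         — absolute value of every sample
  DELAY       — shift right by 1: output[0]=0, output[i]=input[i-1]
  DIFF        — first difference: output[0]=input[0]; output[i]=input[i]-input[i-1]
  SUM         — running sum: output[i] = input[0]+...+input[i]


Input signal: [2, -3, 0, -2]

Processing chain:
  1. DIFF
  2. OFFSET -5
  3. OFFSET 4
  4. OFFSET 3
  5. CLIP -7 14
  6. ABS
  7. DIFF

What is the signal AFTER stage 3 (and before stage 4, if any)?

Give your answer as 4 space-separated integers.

Answer: 1 -6 2 -3

Derivation:
Input: [2, -3, 0, -2]
Stage 1 (DIFF): s[0]=2, -3-2=-5, 0--3=3, -2-0=-2 -> [2, -5, 3, -2]
Stage 2 (OFFSET -5): 2+-5=-3, -5+-5=-10, 3+-5=-2, -2+-5=-7 -> [-3, -10, -2, -7]
Stage 3 (OFFSET 4): -3+4=1, -10+4=-6, -2+4=2, -7+4=-3 -> [1, -6, 2, -3]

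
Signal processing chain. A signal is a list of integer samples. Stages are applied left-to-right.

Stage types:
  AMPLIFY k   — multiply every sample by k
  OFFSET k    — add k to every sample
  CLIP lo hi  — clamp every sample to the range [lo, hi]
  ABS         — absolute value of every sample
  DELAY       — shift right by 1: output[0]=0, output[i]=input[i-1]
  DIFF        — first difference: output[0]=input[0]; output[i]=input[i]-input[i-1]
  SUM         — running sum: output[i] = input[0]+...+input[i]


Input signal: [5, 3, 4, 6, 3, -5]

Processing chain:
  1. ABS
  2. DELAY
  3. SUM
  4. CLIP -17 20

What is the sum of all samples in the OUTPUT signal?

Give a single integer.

Answer: 63

Derivation:
Input: [5, 3, 4, 6, 3, -5]
Stage 1 (ABS): |5|=5, |3|=3, |4|=4, |6|=6, |3|=3, |-5|=5 -> [5, 3, 4, 6, 3, 5]
Stage 2 (DELAY): [0, 5, 3, 4, 6, 3] = [0, 5, 3, 4, 6, 3] -> [0, 5, 3, 4, 6, 3]
Stage 3 (SUM): sum[0..0]=0, sum[0..1]=5, sum[0..2]=8, sum[0..3]=12, sum[0..4]=18, sum[0..5]=21 -> [0, 5, 8, 12, 18, 21]
Stage 4 (CLIP -17 20): clip(0,-17,20)=0, clip(5,-17,20)=5, clip(8,-17,20)=8, clip(12,-17,20)=12, clip(18,-17,20)=18, clip(21,-17,20)=20 -> [0, 5, 8, 12, 18, 20]
Output sum: 63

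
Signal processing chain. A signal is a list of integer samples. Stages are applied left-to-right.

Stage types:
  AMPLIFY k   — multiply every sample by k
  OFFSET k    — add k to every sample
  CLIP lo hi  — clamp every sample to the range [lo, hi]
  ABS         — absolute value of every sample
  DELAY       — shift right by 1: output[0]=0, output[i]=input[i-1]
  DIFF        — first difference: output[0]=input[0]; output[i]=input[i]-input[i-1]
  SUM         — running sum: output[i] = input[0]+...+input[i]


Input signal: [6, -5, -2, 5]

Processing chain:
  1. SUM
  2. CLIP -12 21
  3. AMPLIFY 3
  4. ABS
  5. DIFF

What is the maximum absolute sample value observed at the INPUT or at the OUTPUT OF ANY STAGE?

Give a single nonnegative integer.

Input: [6, -5, -2, 5] (max |s|=6)
Stage 1 (SUM): sum[0..0]=6, sum[0..1]=1, sum[0..2]=-1, sum[0..3]=4 -> [6, 1, -1, 4] (max |s|=6)
Stage 2 (CLIP -12 21): clip(6,-12,21)=6, clip(1,-12,21)=1, clip(-1,-12,21)=-1, clip(4,-12,21)=4 -> [6, 1, -1, 4] (max |s|=6)
Stage 3 (AMPLIFY 3): 6*3=18, 1*3=3, -1*3=-3, 4*3=12 -> [18, 3, -3, 12] (max |s|=18)
Stage 4 (ABS): |18|=18, |3|=3, |-3|=3, |12|=12 -> [18, 3, 3, 12] (max |s|=18)
Stage 5 (DIFF): s[0]=18, 3-18=-15, 3-3=0, 12-3=9 -> [18, -15, 0, 9] (max |s|=18)
Overall max amplitude: 18

Answer: 18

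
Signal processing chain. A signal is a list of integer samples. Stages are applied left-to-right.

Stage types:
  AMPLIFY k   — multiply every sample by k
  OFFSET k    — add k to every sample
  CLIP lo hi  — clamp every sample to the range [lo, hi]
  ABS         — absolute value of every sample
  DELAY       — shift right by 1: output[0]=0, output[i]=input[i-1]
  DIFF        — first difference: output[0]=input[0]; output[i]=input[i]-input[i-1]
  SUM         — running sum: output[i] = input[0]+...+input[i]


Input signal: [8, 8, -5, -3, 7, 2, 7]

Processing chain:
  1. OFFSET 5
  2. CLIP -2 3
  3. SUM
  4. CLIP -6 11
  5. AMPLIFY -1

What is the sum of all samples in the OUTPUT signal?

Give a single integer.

Input: [8, 8, -5, -3, 7, 2, 7]
Stage 1 (OFFSET 5): 8+5=13, 8+5=13, -5+5=0, -3+5=2, 7+5=12, 2+5=7, 7+5=12 -> [13, 13, 0, 2, 12, 7, 12]
Stage 2 (CLIP -2 3): clip(13,-2,3)=3, clip(13,-2,3)=3, clip(0,-2,3)=0, clip(2,-2,3)=2, clip(12,-2,3)=3, clip(7,-2,3)=3, clip(12,-2,3)=3 -> [3, 3, 0, 2, 3, 3, 3]
Stage 3 (SUM): sum[0..0]=3, sum[0..1]=6, sum[0..2]=6, sum[0..3]=8, sum[0..4]=11, sum[0..5]=14, sum[0..6]=17 -> [3, 6, 6, 8, 11, 14, 17]
Stage 4 (CLIP -6 11): clip(3,-6,11)=3, clip(6,-6,11)=6, clip(6,-6,11)=6, clip(8,-6,11)=8, clip(11,-6,11)=11, clip(14,-6,11)=11, clip(17,-6,11)=11 -> [3, 6, 6, 8, 11, 11, 11]
Stage 5 (AMPLIFY -1): 3*-1=-3, 6*-1=-6, 6*-1=-6, 8*-1=-8, 11*-1=-11, 11*-1=-11, 11*-1=-11 -> [-3, -6, -6, -8, -11, -11, -11]
Output sum: -56

Answer: -56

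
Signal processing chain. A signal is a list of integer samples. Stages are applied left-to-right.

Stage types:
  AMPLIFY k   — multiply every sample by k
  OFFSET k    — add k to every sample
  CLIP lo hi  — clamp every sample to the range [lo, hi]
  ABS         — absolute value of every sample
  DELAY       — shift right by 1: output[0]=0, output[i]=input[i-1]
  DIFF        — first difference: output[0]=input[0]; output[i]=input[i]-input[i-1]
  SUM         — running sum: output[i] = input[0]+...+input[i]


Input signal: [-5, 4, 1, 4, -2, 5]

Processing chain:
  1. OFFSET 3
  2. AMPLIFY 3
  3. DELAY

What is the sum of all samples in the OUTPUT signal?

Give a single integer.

Answer: 51

Derivation:
Input: [-5, 4, 1, 4, -2, 5]
Stage 1 (OFFSET 3): -5+3=-2, 4+3=7, 1+3=4, 4+3=7, -2+3=1, 5+3=8 -> [-2, 7, 4, 7, 1, 8]
Stage 2 (AMPLIFY 3): -2*3=-6, 7*3=21, 4*3=12, 7*3=21, 1*3=3, 8*3=24 -> [-6, 21, 12, 21, 3, 24]
Stage 3 (DELAY): [0, -6, 21, 12, 21, 3] = [0, -6, 21, 12, 21, 3] -> [0, -6, 21, 12, 21, 3]
Output sum: 51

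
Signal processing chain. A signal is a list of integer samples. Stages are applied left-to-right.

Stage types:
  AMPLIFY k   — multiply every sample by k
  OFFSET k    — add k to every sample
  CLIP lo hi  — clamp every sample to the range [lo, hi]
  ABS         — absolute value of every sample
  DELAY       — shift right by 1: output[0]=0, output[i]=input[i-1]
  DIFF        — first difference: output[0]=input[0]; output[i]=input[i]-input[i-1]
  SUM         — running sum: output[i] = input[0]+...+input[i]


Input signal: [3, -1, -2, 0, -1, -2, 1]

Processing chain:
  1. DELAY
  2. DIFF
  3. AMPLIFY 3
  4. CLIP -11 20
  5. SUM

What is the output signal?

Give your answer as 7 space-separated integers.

Input: [3, -1, -2, 0, -1, -2, 1]
Stage 1 (DELAY): [0, 3, -1, -2, 0, -1, -2] = [0, 3, -1, -2, 0, -1, -2] -> [0, 3, -1, -2, 0, -1, -2]
Stage 2 (DIFF): s[0]=0, 3-0=3, -1-3=-4, -2--1=-1, 0--2=2, -1-0=-1, -2--1=-1 -> [0, 3, -4, -1, 2, -1, -1]
Stage 3 (AMPLIFY 3): 0*3=0, 3*3=9, -4*3=-12, -1*3=-3, 2*3=6, -1*3=-3, -1*3=-3 -> [0, 9, -12, -3, 6, -3, -3]
Stage 4 (CLIP -11 20): clip(0,-11,20)=0, clip(9,-11,20)=9, clip(-12,-11,20)=-11, clip(-3,-11,20)=-3, clip(6,-11,20)=6, clip(-3,-11,20)=-3, clip(-3,-11,20)=-3 -> [0, 9, -11, -3, 6, -3, -3]
Stage 5 (SUM): sum[0..0]=0, sum[0..1]=9, sum[0..2]=-2, sum[0..3]=-5, sum[0..4]=1, sum[0..5]=-2, sum[0..6]=-5 -> [0, 9, -2, -5, 1, -2, -5]

Answer: 0 9 -2 -5 1 -2 -5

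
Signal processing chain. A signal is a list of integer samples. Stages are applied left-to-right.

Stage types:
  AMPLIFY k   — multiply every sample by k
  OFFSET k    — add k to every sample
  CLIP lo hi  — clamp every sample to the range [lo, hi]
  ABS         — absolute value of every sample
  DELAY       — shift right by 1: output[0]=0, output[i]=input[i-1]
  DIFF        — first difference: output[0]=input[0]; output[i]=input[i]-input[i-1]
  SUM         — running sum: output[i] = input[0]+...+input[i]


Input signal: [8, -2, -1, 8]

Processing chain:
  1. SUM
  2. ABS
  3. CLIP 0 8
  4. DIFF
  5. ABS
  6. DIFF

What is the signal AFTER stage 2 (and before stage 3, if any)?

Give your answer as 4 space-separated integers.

Input: [8, -2, -1, 8]
Stage 1 (SUM): sum[0..0]=8, sum[0..1]=6, sum[0..2]=5, sum[0..3]=13 -> [8, 6, 5, 13]
Stage 2 (ABS): |8|=8, |6|=6, |5|=5, |13|=13 -> [8, 6, 5, 13]

Answer: 8 6 5 13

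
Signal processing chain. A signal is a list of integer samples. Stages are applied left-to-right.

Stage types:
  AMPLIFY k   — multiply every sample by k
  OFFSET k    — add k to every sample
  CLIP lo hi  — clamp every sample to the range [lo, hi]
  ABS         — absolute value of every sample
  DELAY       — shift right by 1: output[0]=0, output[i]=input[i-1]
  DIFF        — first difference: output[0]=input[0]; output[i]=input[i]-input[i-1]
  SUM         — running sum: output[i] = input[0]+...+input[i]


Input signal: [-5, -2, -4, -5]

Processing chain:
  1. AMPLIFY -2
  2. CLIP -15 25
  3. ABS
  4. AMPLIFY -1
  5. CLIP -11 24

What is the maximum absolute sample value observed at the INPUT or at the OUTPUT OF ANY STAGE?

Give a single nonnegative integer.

Input: [-5, -2, -4, -5] (max |s|=5)
Stage 1 (AMPLIFY -2): -5*-2=10, -2*-2=4, -4*-2=8, -5*-2=10 -> [10, 4, 8, 10] (max |s|=10)
Stage 2 (CLIP -15 25): clip(10,-15,25)=10, clip(4,-15,25)=4, clip(8,-15,25)=8, clip(10,-15,25)=10 -> [10, 4, 8, 10] (max |s|=10)
Stage 3 (ABS): |10|=10, |4|=4, |8|=8, |10|=10 -> [10, 4, 8, 10] (max |s|=10)
Stage 4 (AMPLIFY -1): 10*-1=-10, 4*-1=-4, 8*-1=-8, 10*-1=-10 -> [-10, -4, -8, -10] (max |s|=10)
Stage 5 (CLIP -11 24): clip(-10,-11,24)=-10, clip(-4,-11,24)=-4, clip(-8,-11,24)=-8, clip(-10,-11,24)=-10 -> [-10, -4, -8, -10] (max |s|=10)
Overall max amplitude: 10

Answer: 10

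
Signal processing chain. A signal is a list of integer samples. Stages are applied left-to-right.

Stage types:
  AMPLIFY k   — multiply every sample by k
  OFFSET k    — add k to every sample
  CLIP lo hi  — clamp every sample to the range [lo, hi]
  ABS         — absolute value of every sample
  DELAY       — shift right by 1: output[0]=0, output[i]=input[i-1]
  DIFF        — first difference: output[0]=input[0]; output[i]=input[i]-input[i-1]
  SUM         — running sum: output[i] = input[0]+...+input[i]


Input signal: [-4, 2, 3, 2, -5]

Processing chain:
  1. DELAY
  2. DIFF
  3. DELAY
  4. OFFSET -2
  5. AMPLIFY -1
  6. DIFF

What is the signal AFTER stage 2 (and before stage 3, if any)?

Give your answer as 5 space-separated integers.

Input: [-4, 2, 3, 2, -5]
Stage 1 (DELAY): [0, -4, 2, 3, 2] = [0, -4, 2, 3, 2] -> [0, -4, 2, 3, 2]
Stage 2 (DIFF): s[0]=0, -4-0=-4, 2--4=6, 3-2=1, 2-3=-1 -> [0, -4, 6, 1, -1]

Answer: 0 -4 6 1 -1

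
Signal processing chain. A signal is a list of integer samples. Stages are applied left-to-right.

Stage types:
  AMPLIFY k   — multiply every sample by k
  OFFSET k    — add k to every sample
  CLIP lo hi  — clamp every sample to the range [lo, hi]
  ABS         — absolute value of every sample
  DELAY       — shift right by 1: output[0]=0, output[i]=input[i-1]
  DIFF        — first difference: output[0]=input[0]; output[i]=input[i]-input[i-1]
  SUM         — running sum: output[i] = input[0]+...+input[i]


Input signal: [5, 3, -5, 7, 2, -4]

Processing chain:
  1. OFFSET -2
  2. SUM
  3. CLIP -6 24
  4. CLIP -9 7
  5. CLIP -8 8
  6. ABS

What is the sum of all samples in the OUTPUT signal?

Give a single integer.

Input: [5, 3, -5, 7, 2, -4]
Stage 1 (OFFSET -2): 5+-2=3, 3+-2=1, -5+-2=-7, 7+-2=5, 2+-2=0, -4+-2=-6 -> [3, 1, -7, 5, 0, -6]
Stage 2 (SUM): sum[0..0]=3, sum[0..1]=4, sum[0..2]=-3, sum[0..3]=2, sum[0..4]=2, sum[0..5]=-4 -> [3, 4, -3, 2, 2, -4]
Stage 3 (CLIP -6 24): clip(3,-6,24)=3, clip(4,-6,24)=4, clip(-3,-6,24)=-3, clip(2,-6,24)=2, clip(2,-6,24)=2, clip(-4,-6,24)=-4 -> [3, 4, -3, 2, 2, -4]
Stage 4 (CLIP -9 7): clip(3,-9,7)=3, clip(4,-9,7)=4, clip(-3,-9,7)=-3, clip(2,-9,7)=2, clip(2,-9,7)=2, clip(-4,-9,7)=-4 -> [3, 4, -3, 2, 2, -4]
Stage 5 (CLIP -8 8): clip(3,-8,8)=3, clip(4,-8,8)=4, clip(-3,-8,8)=-3, clip(2,-8,8)=2, clip(2,-8,8)=2, clip(-4,-8,8)=-4 -> [3, 4, -3, 2, 2, -4]
Stage 6 (ABS): |3|=3, |4|=4, |-3|=3, |2|=2, |2|=2, |-4|=4 -> [3, 4, 3, 2, 2, 4]
Output sum: 18

Answer: 18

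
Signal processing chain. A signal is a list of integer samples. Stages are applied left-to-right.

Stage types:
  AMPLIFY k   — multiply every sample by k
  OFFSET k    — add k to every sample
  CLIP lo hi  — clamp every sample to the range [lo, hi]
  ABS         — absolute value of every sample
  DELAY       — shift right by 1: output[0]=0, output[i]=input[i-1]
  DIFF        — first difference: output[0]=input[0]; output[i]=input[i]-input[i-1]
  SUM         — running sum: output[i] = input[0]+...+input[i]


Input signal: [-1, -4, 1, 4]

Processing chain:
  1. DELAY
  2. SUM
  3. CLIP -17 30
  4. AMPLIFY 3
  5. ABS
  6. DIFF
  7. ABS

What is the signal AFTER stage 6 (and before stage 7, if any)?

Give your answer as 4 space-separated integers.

Answer: 0 3 12 -3

Derivation:
Input: [-1, -4, 1, 4]
Stage 1 (DELAY): [0, -1, -4, 1] = [0, -1, -4, 1] -> [0, -1, -4, 1]
Stage 2 (SUM): sum[0..0]=0, sum[0..1]=-1, sum[0..2]=-5, sum[0..3]=-4 -> [0, -1, -5, -4]
Stage 3 (CLIP -17 30): clip(0,-17,30)=0, clip(-1,-17,30)=-1, clip(-5,-17,30)=-5, clip(-4,-17,30)=-4 -> [0, -1, -5, -4]
Stage 4 (AMPLIFY 3): 0*3=0, -1*3=-3, -5*3=-15, -4*3=-12 -> [0, -3, -15, -12]
Stage 5 (ABS): |0|=0, |-3|=3, |-15|=15, |-12|=12 -> [0, 3, 15, 12]
Stage 6 (DIFF): s[0]=0, 3-0=3, 15-3=12, 12-15=-3 -> [0, 3, 12, -3]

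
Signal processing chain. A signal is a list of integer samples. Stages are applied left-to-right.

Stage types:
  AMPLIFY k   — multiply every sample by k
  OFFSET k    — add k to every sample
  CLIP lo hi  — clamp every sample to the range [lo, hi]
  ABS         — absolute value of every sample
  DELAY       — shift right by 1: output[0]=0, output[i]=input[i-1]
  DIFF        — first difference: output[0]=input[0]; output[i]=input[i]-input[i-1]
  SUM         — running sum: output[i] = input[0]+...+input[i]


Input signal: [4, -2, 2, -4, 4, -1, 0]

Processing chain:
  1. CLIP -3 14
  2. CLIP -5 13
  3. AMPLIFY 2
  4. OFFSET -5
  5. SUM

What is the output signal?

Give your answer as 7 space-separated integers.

Input: [4, -2, 2, -4, 4, -1, 0]
Stage 1 (CLIP -3 14): clip(4,-3,14)=4, clip(-2,-3,14)=-2, clip(2,-3,14)=2, clip(-4,-3,14)=-3, clip(4,-3,14)=4, clip(-1,-3,14)=-1, clip(0,-3,14)=0 -> [4, -2, 2, -3, 4, -1, 0]
Stage 2 (CLIP -5 13): clip(4,-5,13)=4, clip(-2,-5,13)=-2, clip(2,-5,13)=2, clip(-3,-5,13)=-3, clip(4,-5,13)=4, clip(-1,-5,13)=-1, clip(0,-5,13)=0 -> [4, -2, 2, -3, 4, -1, 0]
Stage 3 (AMPLIFY 2): 4*2=8, -2*2=-4, 2*2=4, -3*2=-6, 4*2=8, -1*2=-2, 0*2=0 -> [8, -4, 4, -6, 8, -2, 0]
Stage 4 (OFFSET -5): 8+-5=3, -4+-5=-9, 4+-5=-1, -6+-5=-11, 8+-5=3, -2+-5=-7, 0+-5=-5 -> [3, -9, -1, -11, 3, -7, -5]
Stage 5 (SUM): sum[0..0]=3, sum[0..1]=-6, sum[0..2]=-7, sum[0..3]=-18, sum[0..4]=-15, sum[0..5]=-22, sum[0..6]=-27 -> [3, -6, -7, -18, -15, -22, -27]

Answer: 3 -6 -7 -18 -15 -22 -27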